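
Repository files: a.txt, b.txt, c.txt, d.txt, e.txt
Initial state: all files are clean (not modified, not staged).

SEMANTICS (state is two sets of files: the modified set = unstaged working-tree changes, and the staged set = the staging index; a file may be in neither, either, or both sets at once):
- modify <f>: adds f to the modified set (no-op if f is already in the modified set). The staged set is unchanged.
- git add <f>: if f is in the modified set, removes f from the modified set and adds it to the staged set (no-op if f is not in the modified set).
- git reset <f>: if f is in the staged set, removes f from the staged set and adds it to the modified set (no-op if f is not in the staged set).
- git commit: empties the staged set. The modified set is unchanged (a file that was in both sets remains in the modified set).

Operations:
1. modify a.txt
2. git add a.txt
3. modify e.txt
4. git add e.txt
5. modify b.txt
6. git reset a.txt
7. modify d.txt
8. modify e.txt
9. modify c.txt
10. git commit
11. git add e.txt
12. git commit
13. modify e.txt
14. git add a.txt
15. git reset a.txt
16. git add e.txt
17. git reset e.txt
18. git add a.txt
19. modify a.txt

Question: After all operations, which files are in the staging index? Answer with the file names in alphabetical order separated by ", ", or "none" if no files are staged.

After op 1 (modify a.txt): modified={a.txt} staged={none}
After op 2 (git add a.txt): modified={none} staged={a.txt}
After op 3 (modify e.txt): modified={e.txt} staged={a.txt}
After op 4 (git add e.txt): modified={none} staged={a.txt, e.txt}
After op 5 (modify b.txt): modified={b.txt} staged={a.txt, e.txt}
After op 6 (git reset a.txt): modified={a.txt, b.txt} staged={e.txt}
After op 7 (modify d.txt): modified={a.txt, b.txt, d.txt} staged={e.txt}
After op 8 (modify e.txt): modified={a.txt, b.txt, d.txt, e.txt} staged={e.txt}
After op 9 (modify c.txt): modified={a.txt, b.txt, c.txt, d.txt, e.txt} staged={e.txt}
After op 10 (git commit): modified={a.txt, b.txt, c.txt, d.txt, e.txt} staged={none}
After op 11 (git add e.txt): modified={a.txt, b.txt, c.txt, d.txt} staged={e.txt}
After op 12 (git commit): modified={a.txt, b.txt, c.txt, d.txt} staged={none}
After op 13 (modify e.txt): modified={a.txt, b.txt, c.txt, d.txt, e.txt} staged={none}
After op 14 (git add a.txt): modified={b.txt, c.txt, d.txt, e.txt} staged={a.txt}
After op 15 (git reset a.txt): modified={a.txt, b.txt, c.txt, d.txt, e.txt} staged={none}
After op 16 (git add e.txt): modified={a.txt, b.txt, c.txt, d.txt} staged={e.txt}
After op 17 (git reset e.txt): modified={a.txt, b.txt, c.txt, d.txt, e.txt} staged={none}
After op 18 (git add a.txt): modified={b.txt, c.txt, d.txt, e.txt} staged={a.txt}
After op 19 (modify a.txt): modified={a.txt, b.txt, c.txt, d.txt, e.txt} staged={a.txt}

Answer: a.txt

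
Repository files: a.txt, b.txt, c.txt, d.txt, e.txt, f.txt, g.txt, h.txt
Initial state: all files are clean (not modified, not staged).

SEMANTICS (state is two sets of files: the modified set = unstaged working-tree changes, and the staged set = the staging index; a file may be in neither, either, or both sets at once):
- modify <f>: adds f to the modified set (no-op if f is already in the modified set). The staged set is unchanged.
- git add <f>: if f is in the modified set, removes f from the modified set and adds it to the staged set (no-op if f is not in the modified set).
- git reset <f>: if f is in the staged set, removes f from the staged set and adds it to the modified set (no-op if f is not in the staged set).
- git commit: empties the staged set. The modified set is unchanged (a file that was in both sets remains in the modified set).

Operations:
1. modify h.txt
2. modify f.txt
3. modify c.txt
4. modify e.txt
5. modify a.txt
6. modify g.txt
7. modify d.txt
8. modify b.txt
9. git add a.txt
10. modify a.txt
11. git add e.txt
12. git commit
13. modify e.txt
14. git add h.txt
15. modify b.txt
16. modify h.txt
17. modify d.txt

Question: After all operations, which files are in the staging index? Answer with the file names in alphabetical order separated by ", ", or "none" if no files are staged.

Answer: h.txt

Derivation:
After op 1 (modify h.txt): modified={h.txt} staged={none}
After op 2 (modify f.txt): modified={f.txt, h.txt} staged={none}
After op 3 (modify c.txt): modified={c.txt, f.txt, h.txt} staged={none}
After op 4 (modify e.txt): modified={c.txt, e.txt, f.txt, h.txt} staged={none}
After op 5 (modify a.txt): modified={a.txt, c.txt, e.txt, f.txt, h.txt} staged={none}
After op 6 (modify g.txt): modified={a.txt, c.txt, e.txt, f.txt, g.txt, h.txt} staged={none}
After op 7 (modify d.txt): modified={a.txt, c.txt, d.txt, e.txt, f.txt, g.txt, h.txt} staged={none}
After op 8 (modify b.txt): modified={a.txt, b.txt, c.txt, d.txt, e.txt, f.txt, g.txt, h.txt} staged={none}
After op 9 (git add a.txt): modified={b.txt, c.txt, d.txt, e.txt, f.txt, g.txt, h.txt} staged={a.txt}
After op 10 (modify a.txt): modified={a.txt, b.txt, c.txt, d.txt, e.txt, f.txt, g.txt, h.txt} staged={a.txt}
After op 11 (git add e.txt): modified={a.txt, b.txt, c.txt, d.txt, f.txt, g.txt, h.txt} staged={a.txt, e.txt}
After op 12 (git commit): modified={a.txt, b.txt, c.txt, d.txt, f.txt, g.txt, h.txt} staged={none}
After op 13 (modify e.txt): modified={a.txt, b.txt, c.txt, d.txt, e.txt, f.txt, g.txt, h.txt} staged={none}
After op 14 (git add h.txt): modified={a.txt, b.txt, c.txt, d.txt, e.txt, f.txt, g.txt} staged={h.txt}
After op 15 (modify b.txt): modified={a.txt, b.txt, c.txt, d.txt, e.txt, f.txt, g.txt} staged={h.txt}
After op 16 (modify h.txt): modified={a.txt, b.txt, c.txt, d.txt, e.txt, f.txt, g.txt, h.txt} staged={h.txt}
After op 17 (modify d.txt): modified={a.txt, b.txt, c.txt, d.txt, e.txt, f.txt, g.txt, h.txt} staged={h.txt}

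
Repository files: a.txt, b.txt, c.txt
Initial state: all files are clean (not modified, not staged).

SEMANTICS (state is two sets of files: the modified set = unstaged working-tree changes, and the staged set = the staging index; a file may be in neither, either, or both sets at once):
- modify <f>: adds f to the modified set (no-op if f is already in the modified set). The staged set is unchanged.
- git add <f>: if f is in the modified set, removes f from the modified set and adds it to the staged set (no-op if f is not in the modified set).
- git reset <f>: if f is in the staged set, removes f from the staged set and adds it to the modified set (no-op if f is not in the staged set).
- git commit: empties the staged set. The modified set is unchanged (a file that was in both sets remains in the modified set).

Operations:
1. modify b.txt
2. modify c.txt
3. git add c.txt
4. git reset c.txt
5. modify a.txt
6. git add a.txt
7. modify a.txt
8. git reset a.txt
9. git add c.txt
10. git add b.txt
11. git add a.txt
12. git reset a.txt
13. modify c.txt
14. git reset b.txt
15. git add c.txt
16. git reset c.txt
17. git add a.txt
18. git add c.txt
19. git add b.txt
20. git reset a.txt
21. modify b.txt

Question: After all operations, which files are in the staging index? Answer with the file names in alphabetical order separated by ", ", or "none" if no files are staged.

After op 1 (modify b.txt): modified={b.txt} staged={none}
After op 2 (modify c.txt): modified={b.txt, c.txt} staged={none}
After op 3 (git add c.txt): modified={b.txt} staged={c.txt}
After op 4 (git reset c.txt): modified={b.txt, c.txt} staged={none}
After op 5 (modify a.txt): modified={a.txt, b.txt, c.txt} staged={none}
After op 6 (git add a.txt): modified={b.txt, c.txt} staged={a.txt}
After op 7 (modify a.txt): modified={a.txt, b.txt, c.txt} staged={a.txt}
After op 8 (git reset a.txt): modified={a.txt, b.txt, c.txt} staged={none}
After op 9 (git add c.txt): modified={a.txt, b.txt} staged={c.txt}
After op 10 (git add b.txt): modified={a.txt} staged={b.txt, c.txt}
After op 11 (git add a.txt): modified={none} staged={a.txt, b.txt, c.txt}
After op 12 (git reset a.txt): modified={a.txt} staged={b.txt, c.txt}
After op 13 (modify c.txt): modified={a.txt, c.txt} staged={b.txt, c.txt}
After op 14 (git reset b.txt): modified={a.txt, b.txt, c.txt} staged={c.txt}
After op 15 (git add c.txt): modified={a.txt, b.txt} staged={c.txt}
After op 16 (git reset c.txt): modified={a.txt, b.txt, c.txt} staged={none}
After op 17 (git add a.txt): modified={b.txt, c.txt} staged={a.txt}
After op 18 (git add c.txt): modified={b.txt} staged={a.txt, c.txt}
After op 19 (git add b.txt): modified={none} staged={a.txt, b.txt, c.txt}
After op 20 (git reset a.txt): modified={a.txt} staged={b.txt, c.txt}
After op 21 (modify b.txt): modified={a.txt, b.txt} staged={b.txt, c.txt}

Answer: b.txt, c.txt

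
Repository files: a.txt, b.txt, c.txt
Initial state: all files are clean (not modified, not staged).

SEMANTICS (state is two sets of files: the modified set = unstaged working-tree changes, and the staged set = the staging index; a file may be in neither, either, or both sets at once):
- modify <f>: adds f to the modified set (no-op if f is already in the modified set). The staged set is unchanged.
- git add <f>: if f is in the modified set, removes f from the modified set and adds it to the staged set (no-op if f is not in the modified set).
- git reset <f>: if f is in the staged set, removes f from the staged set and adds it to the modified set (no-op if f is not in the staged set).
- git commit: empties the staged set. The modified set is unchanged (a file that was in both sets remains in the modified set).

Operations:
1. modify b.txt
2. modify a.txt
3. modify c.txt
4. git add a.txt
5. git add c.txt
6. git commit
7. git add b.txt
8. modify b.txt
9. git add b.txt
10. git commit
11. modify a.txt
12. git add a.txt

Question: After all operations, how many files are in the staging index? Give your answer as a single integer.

Answer: 1

Derivation:
After op 1 (modify b.txt): modified={b.txt} staged={none}
After op 2 (modify a.txt): modified={a.txt, b.txt} staged={none}
After op 3 (modify c.txt): modified={a.txt, b.txt, c.txt} staged={none}
After op 4 (git add a.txt): modified={b.txt, c.txt} staged={a.txt}
After op 5 (git add c.txt): modified={b.txt} staged={a.txt, c.txt}
After op 6 (git commit): modified={b.txt} staged={none}
After op 7 (git add b.txt): modified={none} staged={b.txt}
After op 8 (modify b.txt): modified={b.txt} staged={b.txt}
After op 9 (git add b.txt): modified={none} staged={b.txt}
After op 10 (git commit): modified={none} staged={none}
After op 11 (modify a.txt): modified={a.txt} staged={none}
After op 12 (git add a.txt): modified={none} staged={a.txt}
Final staged set: {a.txt} -> count=1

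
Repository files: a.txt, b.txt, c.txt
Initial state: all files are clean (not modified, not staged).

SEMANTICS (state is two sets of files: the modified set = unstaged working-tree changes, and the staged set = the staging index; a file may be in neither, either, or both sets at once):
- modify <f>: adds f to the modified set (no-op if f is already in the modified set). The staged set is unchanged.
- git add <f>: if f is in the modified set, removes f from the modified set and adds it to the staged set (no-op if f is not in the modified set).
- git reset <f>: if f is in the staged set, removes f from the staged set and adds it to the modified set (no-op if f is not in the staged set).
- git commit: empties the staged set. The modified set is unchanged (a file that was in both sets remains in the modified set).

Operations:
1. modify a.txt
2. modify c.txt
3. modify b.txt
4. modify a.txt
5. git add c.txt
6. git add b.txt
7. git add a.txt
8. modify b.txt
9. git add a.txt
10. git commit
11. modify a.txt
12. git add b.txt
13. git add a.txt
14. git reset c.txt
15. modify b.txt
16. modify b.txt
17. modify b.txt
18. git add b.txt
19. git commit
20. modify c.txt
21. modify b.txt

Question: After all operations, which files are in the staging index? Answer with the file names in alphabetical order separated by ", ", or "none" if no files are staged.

Answer: none

Derivation:
After op 1 (modify a.txt): modified={a.txt} staged={none}
After op 2 (modify c.txt): modified={a.txt, c.txt} staged={none}
After op 3 (modify b.txt): modified={a.txt, b.txt, c.txt} staged={none}
After op 4 (modify a.txt): modified={a.txt, b.txt, c.txt} staged={none}
After op 5 (git add c.txt): modified={a.txt, b.txt} staged={c.txt}
After op 6 (git add b.txt): modified={a.txt} staged={b.txt, c.txt}
After op 7 (git add a.txt): modified={none} staged={a.txt, b.txt, c.txt}
After op 8 (modify b.txt): modified={b.txt} staged={a.txt, b.txt, c.txt}
After op 9 (git add a.txt): modified={b.txt} staged={a.txt, b.txt, c.txt}
After op 10 (git commit): modified={b.txt} staged={none}
After op 11 (modify a.txt): modified={a.txt, b.txt} staged={none}
After op 12 (git add b.txt): modified={a.txt} staged={b.txt}
After op 13 (git add a.txt): modified={none} staged={a.txt, b.txt}
After op 14 (git reset c.txt): modified={none} staged={a.txt, b.txt}
After op 15 (modify b.txt): modified={b.txt} staged={a.txt, b.txt}
After op 16 (modify b.txt): modified={b.txt} staged={a.txt, b.txt}
After op 17 (modify b.txt): modified={b.txt} staged={a.txt, b.txt}
After op 18 (git add b.txt): modified={none} staged={a.txt, b.txt}
After op 19 (git commit): modified={none} staged={none}
After op 20 (modify c.txt): modified={c.txt} staged={none}
After op 21 (modify b.txt): modified={b.txt, c.txt} staged={none}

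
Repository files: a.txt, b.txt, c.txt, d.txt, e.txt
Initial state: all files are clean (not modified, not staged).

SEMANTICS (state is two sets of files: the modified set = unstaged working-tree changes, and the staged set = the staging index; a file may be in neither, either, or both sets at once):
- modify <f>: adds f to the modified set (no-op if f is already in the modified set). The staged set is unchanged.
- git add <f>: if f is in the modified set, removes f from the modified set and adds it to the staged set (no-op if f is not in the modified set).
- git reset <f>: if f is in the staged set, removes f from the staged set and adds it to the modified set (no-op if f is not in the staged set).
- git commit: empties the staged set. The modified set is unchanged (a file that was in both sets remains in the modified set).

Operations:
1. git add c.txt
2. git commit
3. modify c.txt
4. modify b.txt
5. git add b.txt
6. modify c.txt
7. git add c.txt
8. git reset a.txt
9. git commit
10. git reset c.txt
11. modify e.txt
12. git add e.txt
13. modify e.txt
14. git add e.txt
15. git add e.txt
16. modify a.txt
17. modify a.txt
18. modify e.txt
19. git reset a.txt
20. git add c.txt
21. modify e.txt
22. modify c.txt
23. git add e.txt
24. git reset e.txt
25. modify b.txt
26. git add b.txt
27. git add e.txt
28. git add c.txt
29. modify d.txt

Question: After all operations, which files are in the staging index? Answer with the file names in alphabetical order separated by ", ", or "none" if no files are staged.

After op 1 (git add c.txt): modified={none} staged={none}
After op 2 (git commit): modified={none} staged={none}
After op 3 (modify c.txt): modified={c.txt} staged={none}
After op 4 (modify b.txt): modified={b.txt, c.txt} staged={none}
After op 5 (git add b.txt): modified={c.txt} staged={b.txt}
After op 6 (modify c.txt): modified={c.txt} staged={b.txt}
After op 7 (git add c.txt): modified={none} staged={b.txt, c.txt}
After op 8 (git reset a.txt): modified={none} staged={b.txt, c.txt}
After op 9 (git commit): modified={none} staged={none}
After op 10 (git reset c.txt): modified={none} staged={none}
After op 11 (modify e.txt): modified={e.txt} staged={none}
After op 12 (git add e.txt): modified={none} staged={e.txt}
After op 13 (modify e.txt): modified={e.txt} staged={e.txt}
After op 14 (git add e.txt): modified={none} staged={e.txt}
After op 15 (git add e.txt): modified={none} staged={e.txt}
After op 16 (modify a.txt): modified={a.txt} staged={e.txt}
After op 17 (modify a.txt): modified={a.txt} staged={e.txt}
After op 18 (modify e.txt): modified={a.txt, e.txt} staged={e.txt}
After op 19 (git reset a.txt): modified={a.txt, e.txt} staged={e.txt}
After op 20 (git add c.txt): modified={a.txt, e.txt} staged={e.txt}
After op 21 (modify e.txt): modified={a.txt, e.txt} staged={e.txt}
After op 22 (modify c.txt): modified={a.txt, c.txt, e.txt} staged={e.txt}
After op 23 (git add e.txt): modified={a.txt, c.txt} staged={e.txt}
After op 24 (git reset e.txt): modified={a.txt, c.txt, e.txt} staged={none}
After op 25 (modify b.txt): modified={a.txt, b.txt, c.txt, e.txt} staged={none}
After op 26 (git add b.txt): modified={a.txt, c.txt, e.txt} staged={b.txt}
After op 27 (git add e.txt): modified={a.txt, c.txt} staged={b.txt, e.txt}
After op 28 (git add c.txt): modified={a.txt} staged={b.txt, c.txt, e.txt}
After op 29 (modify d.txt): modified={a.txt, d.txt} staged={b.txt, c.txt, e.txt}

Answer: b.txt, c.txt, e.txt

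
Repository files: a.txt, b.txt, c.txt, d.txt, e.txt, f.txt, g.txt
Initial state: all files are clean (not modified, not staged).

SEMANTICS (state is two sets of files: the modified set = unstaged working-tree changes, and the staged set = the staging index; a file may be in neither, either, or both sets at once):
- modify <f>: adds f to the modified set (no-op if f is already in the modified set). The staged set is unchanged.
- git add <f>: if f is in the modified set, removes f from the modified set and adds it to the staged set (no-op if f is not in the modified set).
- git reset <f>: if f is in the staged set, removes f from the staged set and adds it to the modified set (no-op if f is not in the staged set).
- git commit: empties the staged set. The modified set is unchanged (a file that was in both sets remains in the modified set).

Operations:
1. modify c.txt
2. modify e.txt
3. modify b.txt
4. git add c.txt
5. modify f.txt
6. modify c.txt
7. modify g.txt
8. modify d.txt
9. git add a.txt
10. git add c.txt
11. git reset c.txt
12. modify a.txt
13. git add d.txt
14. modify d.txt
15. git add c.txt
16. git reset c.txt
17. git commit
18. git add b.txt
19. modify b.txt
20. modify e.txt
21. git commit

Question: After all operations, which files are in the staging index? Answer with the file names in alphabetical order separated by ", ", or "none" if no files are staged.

Answer: none

Derivation:
After op 1 (modify c.txt): modified={c.txt} staged={none}
After op 2 (modify e.txt): modified={c.txt, e.txt} staged={none}
After op 3 (modify b.txt): modified={b.txt, c.txt, e.txt} staged={none}
After op 4 (git add c.txt): modified={b.txt, e.txt} staged={c.txt}
After op 5 (modify f.txt): modified={b.txt, e.txt, f.txt} staged={c.txt}
After op 6 (modify c.txt): modified={b.txt, c.txt, e.txt, f.txt} staged={c.txt}
After op 7 (modify g.txt): modified={b.txt, c.txt, e.txt, f.txt, g.txt} staged={c.txt}
After op 8 (modify d.txt): modified={b.txt, c.txt, d.txt, e.txt, f.txt, g.txt} staged={c.txt}
After op 9 (git add a.txt): modified={b.txt, c.txt, d.txt, e.txt, f.txt, g.txt} staged={c.txt}
After op 10 (git add c.txt): modified={b.txt, d.txt, e.txt, f.txt, g.txt} staged={c.txt}
After op 11 (git reset c.txt): modified={b.txt, c.txt, d.txt, e.txt, f.txt, g.txt} staged={none}
After op 12 (modify a.txt): modified={a.txt, b.txt, c.txt, d.txt, e.txt, f.txt, g.txt} staged={none}
After op 13 (git add d.txt): modified={a.txt, b.txt, c.txt, e.txt, f.txt, g.txt} staged={d.txt}
After op 14 (modify d.txt): modified={a.txt, b.txt, c.txt, d.txt, e.txt, f.txt, g.txt} staged={d.txt}
After op 15 (git add c.txt): modified={a.txt, b.txt, d.txt, e.txt, f.txt, g.txt} staged={c.txt, d.txt}
After op 16 (git reset c.txt): modified={a.txt, b.txt, c.txt, d.txt, e.txt, f.txt, g.txt} staged={d.txt}
After op 17 (git commit): modified={a.txt, b.txt, c.txt, d.txt, e.txt, f.txt, g.txt} staged={none}
After op 18 (git add b.txt): modified={a.txt, c.txt, d.txt, e.txt, f.txt, g.txt} staged={b.txt}
After op 19 (modify b.txt): modified={a.txt, b.txt, c.txt, d.txt, e.txt, f.txt, g.txt} staged={b.txt}
After op 20 (modify e.txt): modified={a.txt, b.txt, c.txt, d.txt, e.txt, f.txt, g.txt} staged={b.txt}
After op 21 (git commit): modified={a.txt, b.txt, c.txt, d.txt, e.txt, f.txt, g.txt} staged={none}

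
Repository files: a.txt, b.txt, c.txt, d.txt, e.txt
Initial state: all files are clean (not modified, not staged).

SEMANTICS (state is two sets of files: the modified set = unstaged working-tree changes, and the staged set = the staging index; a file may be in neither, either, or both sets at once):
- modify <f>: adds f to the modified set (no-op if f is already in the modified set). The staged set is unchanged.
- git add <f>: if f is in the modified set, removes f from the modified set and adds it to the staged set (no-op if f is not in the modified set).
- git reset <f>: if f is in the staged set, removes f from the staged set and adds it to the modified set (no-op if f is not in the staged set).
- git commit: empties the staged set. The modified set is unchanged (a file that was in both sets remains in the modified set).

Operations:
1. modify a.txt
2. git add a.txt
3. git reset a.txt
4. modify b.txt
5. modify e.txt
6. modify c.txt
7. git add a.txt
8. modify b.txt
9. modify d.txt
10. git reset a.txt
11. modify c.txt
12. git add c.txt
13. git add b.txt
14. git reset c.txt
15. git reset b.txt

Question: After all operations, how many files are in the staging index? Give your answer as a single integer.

Answer: 0

Derivation:
After op 1 (modify a.txt): modified={a.txt} staged={none}
After op 2 (git add a.txt): modified={none} staged={a.txt}
After op 3 (git reset a.txt): modified={a.txt} staged={none}
After op 4 (modify b.txt): modified={a.txt, b.txt} staged={none}
After op 5 (modify e.txt): modified={a.txt, b.txt, e.txt} staged={none}
After op 6 (modify c.txt): modified={a.txt, b.txt, c.txt, e.txt} staged={none}
After op 7 (git add a.txt): modified={b.txt, c.txt, e.txt} staged={a.txt}
After op 8 (modify b.txt): modified={b.txt, c.txt, e.txt} staged={a.txt}
After op 9 (modify d.txt): modified={b.txt, c.txt, d.txt, e.txt} staged={a.txt}
After op 10 (git reset a.txt): modified={a.txt, b.txt, c.txt, d.txt, e.txt} staged={none}
After op 11 (modify c.txt): modified={a.txt, b.txt, c.txt, d.txt, e.txt} staged={none}
After op 12 (git add c.txt): modified={a.txt, b.txt, d.txt, e.txt} staged={c.txt}
After op 13 (git add b.txt): modified={a.txt, d.txt, e.txt} staged={b.txt, c.txt}
After op 14 (git reset c.txt): modified={a.txt, c.txt, d.txt, e.txt} staged={b.txt}
After op 15 (git reset b.txt): modified={a.txt, b.txt, c.txt, d.txt, e.txt} staged={none}
Final staged set: {none} -> count=0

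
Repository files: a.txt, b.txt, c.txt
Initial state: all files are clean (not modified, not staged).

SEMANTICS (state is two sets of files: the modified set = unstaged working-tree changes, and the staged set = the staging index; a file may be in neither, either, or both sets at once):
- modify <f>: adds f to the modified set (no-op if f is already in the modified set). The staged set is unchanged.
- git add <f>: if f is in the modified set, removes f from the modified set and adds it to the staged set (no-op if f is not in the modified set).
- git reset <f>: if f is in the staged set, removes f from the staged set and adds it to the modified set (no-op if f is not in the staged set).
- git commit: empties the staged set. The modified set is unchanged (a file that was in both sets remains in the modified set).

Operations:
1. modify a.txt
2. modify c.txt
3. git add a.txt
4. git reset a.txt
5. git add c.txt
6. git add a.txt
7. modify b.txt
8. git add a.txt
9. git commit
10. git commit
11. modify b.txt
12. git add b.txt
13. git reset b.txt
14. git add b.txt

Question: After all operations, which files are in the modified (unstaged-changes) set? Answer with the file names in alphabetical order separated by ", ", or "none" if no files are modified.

After op 1 (modify a.txt): modified={a.txt} staged={none}
After op 2 (modify c.txt): modified={a.txt, c.txt} staged={none}
After op 3 (git add a.txt): modified={c.txt} staged={a.txt}
After op 4 (git reset a.txt): modified={a.txt, c.txt} staged={none}
After op 5 (git add c.txt): modified={a.txt} staged={c.txt}
After op 6 (git add a.txt): modified={none} staged={a.txt, c.txt}
After op 7 (modify b.txt): modified={b.txt} staged={a.txt, c.txt}
After op 8 (git add a.txt): modified={b.txt} staged={a.txt, c.txt}
After op 9 (git commit): modified={b.txt} staged={none}
After op 10 (git commit): modified={b.txt} staged={none}
After op 11 (modify b.txt): modified={b.txt} staged={none}
After op 12 (git add b.txt): modified={none} staged={b.txt}
After op 13 (git reset b.txt): modified={b.txt} staged={none}
After op 14 (git add b.txt): modified={none} staged={b.txt}

Answer: none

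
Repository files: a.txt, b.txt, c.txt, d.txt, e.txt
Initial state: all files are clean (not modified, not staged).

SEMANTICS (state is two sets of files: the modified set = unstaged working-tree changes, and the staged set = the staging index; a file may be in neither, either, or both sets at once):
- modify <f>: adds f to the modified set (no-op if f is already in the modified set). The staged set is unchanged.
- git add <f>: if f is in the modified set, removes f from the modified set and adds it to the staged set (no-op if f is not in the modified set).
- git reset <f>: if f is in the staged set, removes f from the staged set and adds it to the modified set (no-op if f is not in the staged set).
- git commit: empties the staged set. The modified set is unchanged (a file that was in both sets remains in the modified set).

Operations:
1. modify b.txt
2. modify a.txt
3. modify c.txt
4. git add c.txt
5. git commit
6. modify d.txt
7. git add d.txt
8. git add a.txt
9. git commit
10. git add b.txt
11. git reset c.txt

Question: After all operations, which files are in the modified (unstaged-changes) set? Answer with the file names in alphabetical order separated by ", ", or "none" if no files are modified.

After op 1 (modify b.txt): modified={b.txt} staged={none}
After op 2 (modify a.txt): modified={a.txt, b.txt} staged={none}
After op 3 (modify c.txt): modified={a.txt, b.txt, c.txt} staged={none}
After op 4 (git add c.txt): modified={a.txt, b.txt} staged={c.txt}
After op 5 (git commit): modified={a.txt, b.txt} staged={none}
After op 6 (modify d.txt): modified={a.txt, b.txt, d.txt} staged={none}
After op 7 (git add d.txt): modified={a.txt, b.txt} staged={d.txt}
After op 8 (git add a.txt): modified={b.txt} staged={a.txt, d.txt}
After op 9 (git commit): modified={b.txt} staged={none}
After op 10 (git add b.txt): modified={none} staged={b.txt}
After op 11 (git reset c.txt): modified={none} staged={b.txt}

Answer: none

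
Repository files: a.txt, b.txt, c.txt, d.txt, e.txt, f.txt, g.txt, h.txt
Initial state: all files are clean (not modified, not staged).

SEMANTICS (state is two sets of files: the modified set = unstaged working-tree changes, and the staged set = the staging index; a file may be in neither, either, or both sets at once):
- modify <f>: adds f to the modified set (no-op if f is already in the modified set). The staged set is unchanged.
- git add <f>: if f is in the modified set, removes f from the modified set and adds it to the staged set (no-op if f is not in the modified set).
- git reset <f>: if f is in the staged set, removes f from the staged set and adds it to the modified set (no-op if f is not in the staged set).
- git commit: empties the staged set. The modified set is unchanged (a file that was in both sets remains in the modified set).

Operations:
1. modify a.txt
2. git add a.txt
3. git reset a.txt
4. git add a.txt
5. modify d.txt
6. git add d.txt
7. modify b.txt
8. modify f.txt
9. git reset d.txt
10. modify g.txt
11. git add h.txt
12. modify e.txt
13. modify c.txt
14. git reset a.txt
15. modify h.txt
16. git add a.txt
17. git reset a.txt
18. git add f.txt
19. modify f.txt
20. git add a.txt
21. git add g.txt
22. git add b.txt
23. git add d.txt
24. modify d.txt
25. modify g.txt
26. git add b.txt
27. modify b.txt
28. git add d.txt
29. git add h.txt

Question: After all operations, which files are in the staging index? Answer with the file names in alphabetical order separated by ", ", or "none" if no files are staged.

Answer: a.txt, b.txt, d.txt, f.txt, g.txt, h.txt

Derivation:
After op 1 (modify a.txt): modified={a.txt} staged={none}
After op 2 (git add a.txt): modified={none} staged={a.txt}
After op 3 (git reset a.txt): modified={a.txt} staged={none}
After op 4 (git add a.txt): modified={none} staged={a.txt}
After op 5 (modify d.txt): modified={d.txt} staged={a.txt}
After op 6 (git add d.txt): modified={none} staged={a.txt, d.txt}
After op 7 (modify b.txt): modified={b.txt} staged={a.txt, d.txt}
After op 8 (modify f.txt): modified={b.txt, f.txt} staged={a.txt, d.txt}
After op 9 (git reset d.txt): modified={b.txt, d.txt, f.txt} staged={a.txt}
After op 10 (modify g.txt): modified={b.txt, d.txt, f.txt, g.txt} staged={a.txt}
After op 11 (git add h.txt): modified={b.txt, d.txt, f.txt, g.txt} staged={a.txt}
After op 12 (modify e.txt): modified={b.txt, d.txt, e.txt, f.txt, g.txt} staged={a.txt}
After op 13 (modify c.txt): modified={b.txt, c.txt, d.txt, e.txt, f.txt, g.txt} staged={a.txt}
After op 14 (git reset a.txt): modified={a.txt, b.txt, c.txt, d.txt, e.txt, f.txt, g.txt} staged={none}
After op 15 (modify h.txt): modified={a.txt, b.txt, c.txt, d.txt, e.txt, f.txt, g.txt, h.txt} staged={none}
After op 16 (git add a.txt): modified={b.txt, c.txt, d.txt, e.txt, f.txt, g.txt, h.txt} staged={a.txt}
After op 17 (git reset a.txt): modified={a.txt, b.txt, c.txt, d.txt, e.txt, f.txt, g.txt, h.txt} staged={none}
After op 18 (git add f.txt): modified={a.txt, b.txt, c.txt, d.txt, e.txt, g.txt, h.txt} staged={f.txt}
After op 19 (modify f.txt): modified={a.txt, b.txt, c.txt, d.txt, e.txt, f.txt, g.txt, h.txt} staged={f.txt}
After op 20 (git add a.txt): modified={b.txt, c.txt, d.txt, e.txt, f.txt, g.txt, h.txt} staged={a.txt, f.txt}
After op 21 (git add g.txt): modified={b.txt, c.txt, d.txt, e.txt, f.txt, h.txt} staged={a.txt, f.txt, g.txt}
After op 22 (git add b.txt): modified={c.txt, d.txt, e.txt, f.txt, h.txt} staged={a.txt, b.txt, f.txt, g.txt}
After op 23 (git add d.txt): modified={c.txt, e.txt, f.txt, h.txt} staged={a.txt, b.txt, d.txt, f.txt, g.txt}
After op 24 (modify d.txt): modified={c.txt, d.txt, e.txt, f.txt, h.txt} staged={a.txt, b.txt, d.txt, f.txt, g.txt}
After op 25 (modify g.txt): modified={c.txt, d.txt, e.txt, f.txt, g.txt, h.txt} staged={a.txt, b.txt, d.txt, f.txt, g.txt}
After op 26 (git add b.txt): modified={c.txt, d.txt, e.txt, f.txt, g.txt, h.txt} staged={a.txt, b.txt, d.txt, f.txt, g.txt}
After op 27 (modify b.txt): modified={b.txt, c.txt, d.txt, e.txt, f.txt, g.txt, h.txt} staged={a.txt, b.txt, d.txt, f.txt, g.txt}
After op 28 (git add d.txt): modified={b.txt, c.txt, e.txt, f.txt, g.txt, h.txt} staged={a.txt, b.txt, d.txt, f.txt, g.txt}
After op 29 (git add h.txt): modified={b.txt, c.txt, e.txt, f.txt, g.txt} staged={a.txt, b.txt, d.txt, f.txt, g.txt, h.txt}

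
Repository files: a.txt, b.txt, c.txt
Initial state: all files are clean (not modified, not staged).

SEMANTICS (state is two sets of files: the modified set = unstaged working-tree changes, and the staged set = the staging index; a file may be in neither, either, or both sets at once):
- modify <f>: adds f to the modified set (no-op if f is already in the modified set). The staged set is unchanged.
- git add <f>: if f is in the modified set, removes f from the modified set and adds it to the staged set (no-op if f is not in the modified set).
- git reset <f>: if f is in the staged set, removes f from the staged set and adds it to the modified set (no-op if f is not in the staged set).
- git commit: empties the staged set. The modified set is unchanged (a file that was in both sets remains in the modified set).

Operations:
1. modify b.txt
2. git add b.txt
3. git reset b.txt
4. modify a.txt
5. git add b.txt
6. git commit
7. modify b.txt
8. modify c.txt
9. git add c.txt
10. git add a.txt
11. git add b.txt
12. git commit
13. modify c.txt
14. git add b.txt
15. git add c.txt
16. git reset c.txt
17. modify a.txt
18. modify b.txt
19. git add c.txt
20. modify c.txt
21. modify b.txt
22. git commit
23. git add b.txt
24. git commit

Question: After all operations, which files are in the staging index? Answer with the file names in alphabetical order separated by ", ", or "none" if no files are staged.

Answer: none

Derivation:
After op 1 (modify b.txt): modified={b.txt} staged={none}
After op 2 (git add b.txt): modified={none} staged={b.txt}
After op 3 (git reset b.txt): modified={b.txt} staged={none}
After op 4 (modify a.txt): modified={a.txt, b.txt} staged={none}
After op 5 (git add b.txt): modified={a.txt} staged={b.txt}
After op 6 (git commit): modified={a.txt} staged={none}
After op 7 (modify b.txt): modified={a.txt, b.txt} staged={none}
After op 8 (modify c.txt): modified={a.txt, b.txt, c.txt} staged={none}
After op 9 (git add c.txt): modified={a.txt, b.txt} staged={c.txt}
After op 10 (git add a.txt): modified={b.txt} staged={a.txt, c.txt}
After op 11 (git add b.txt): modified={none} staged={a.txt, b.txt, c.txt}
After op 12 (git commit): modified={none} staged={none}
After op 13 (modify c.txt): modified={c.txt} staged={none}
After op 14 (git add b.txt): modified={c.txt} staged={none}
After op 15 (git add c.txt): modified={none} staged={c.txt}
After op 16 (git reset c.txt): modified={c.txt} staged={none}
After op 17 (modify a.txt): modified={a.txt, c.txt} staged={none}
After op 18 (modify b.txt): modified={a.txt, b.txt, c.txt} staged={none}
After op 19 (git add c.txt): modified={a.txt, b.txt} staged={c.txt}
After op 20 (modify c.txt): modified={a.txt, b.txt, c.txt} staged={c.txt}
After op 21 (modify b.txt): modified={a.txt, b.txt, c.txt} staged={c.txt}
After op 22 (git commit): modified={a.txt, b.txt, c.txt} staged={none}
After op 23 (git add b.txt): modified={a.txt, c.txt} staged={b.txt}
After op 24 (git commit): modified={a.txt, c.txt} staged={none}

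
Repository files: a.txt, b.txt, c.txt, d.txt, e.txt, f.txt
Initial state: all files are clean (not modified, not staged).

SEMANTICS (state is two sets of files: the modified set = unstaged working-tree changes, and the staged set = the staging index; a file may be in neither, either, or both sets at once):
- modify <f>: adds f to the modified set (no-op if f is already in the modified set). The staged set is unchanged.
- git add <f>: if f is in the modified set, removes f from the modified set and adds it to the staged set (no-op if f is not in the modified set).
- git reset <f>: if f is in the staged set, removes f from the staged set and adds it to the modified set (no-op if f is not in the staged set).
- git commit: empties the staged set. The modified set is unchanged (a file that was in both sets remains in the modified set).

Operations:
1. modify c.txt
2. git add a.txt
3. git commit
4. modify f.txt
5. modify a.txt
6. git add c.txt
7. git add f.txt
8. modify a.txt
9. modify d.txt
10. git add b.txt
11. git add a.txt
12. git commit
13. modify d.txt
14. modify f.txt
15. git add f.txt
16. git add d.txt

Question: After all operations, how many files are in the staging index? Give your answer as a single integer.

After op 1 (modify c.txt): modified={c.txt} staged={none}
After op 2 (git add a.txt): modified={c.txt} staged={none}
After op 3 (git commit): modified={c.txt} staged={none}
After op 4 (modify f.txt): modified={c.txt, f.txt} staged={none}
After op 5 (modify a.txt): modified={a.txt, c.txt, f.txt} staged={none}
After op 6 (git add c.txt): modified={a.txt, f.txt} staged={c.txt}
After op 7 (git add f.txt): modified={a.txt} staged={c.txt, f.txt}
After op 8 (modify a.txt): modified={a.txt} staged={c.txt, f.txt}
After op 9 (modify d.txt): modified={a.txt, d.txt} staged={c.txt, f.txt}
After op 10 (git add b.txt): modified={a.txt, d.txt} staged={c.txt, f.txt}
After op 11 (git add a.txt): modified={d.txt} staged={a.txt, c.txt, f.txt}
After op 12 (git commit): modified={d.txt} staged={none}
After op 13 (modify d.txt): modified={d.txt} staged={none}
After op 14 (modify f.txt): modified={d.txt, f.txt} staged={none}
After op 15 (git add f.txt): modified={d.txt} staged={f.txt}
After op 16 (git add d.txt): modified={none} staged={d.txt, f.txt}
Final staged set: {d.txt, f.txt} -> count=2

Answer: 2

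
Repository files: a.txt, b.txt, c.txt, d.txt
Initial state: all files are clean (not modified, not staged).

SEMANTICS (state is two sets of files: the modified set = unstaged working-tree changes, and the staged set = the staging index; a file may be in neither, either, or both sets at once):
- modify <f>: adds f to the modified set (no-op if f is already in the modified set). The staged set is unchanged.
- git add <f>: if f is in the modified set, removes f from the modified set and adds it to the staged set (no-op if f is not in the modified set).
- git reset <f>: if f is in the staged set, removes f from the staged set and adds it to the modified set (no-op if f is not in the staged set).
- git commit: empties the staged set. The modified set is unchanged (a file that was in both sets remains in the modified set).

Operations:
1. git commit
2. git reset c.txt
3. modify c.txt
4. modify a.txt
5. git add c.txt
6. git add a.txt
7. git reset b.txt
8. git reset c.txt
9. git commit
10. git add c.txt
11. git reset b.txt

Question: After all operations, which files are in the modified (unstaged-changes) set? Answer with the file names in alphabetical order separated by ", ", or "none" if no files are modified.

After op 1 (git commit): modified={none} staged={none}
After op 2 (git reset c.txt): modified={none} staged={none}
After op 3 (modify c.txt): modified={c.txt} staged={none}
After op 4 (modify a.txt): modified={a.txt, c.txt} staged={none}
After op 5 (git add c.txt): modified={a.txt} staged={c.txt}
After op 6 (git add a.txt): modified={none} staged={a.txt, c.txt}
After op 7 (git reset b.txt): modified={none} staged={a.txt, c.txt}
After op 8 (git reset c.txt): modified={c.txt} staged={a.txt}
After op 9 (git commit): modified={c.txt} staged={none}
After op 10 (git add c.txt): modified={none} staged={c.txt}
After op 11 (git reset b.txt): modified={none} staged={c.txt}

Answer: none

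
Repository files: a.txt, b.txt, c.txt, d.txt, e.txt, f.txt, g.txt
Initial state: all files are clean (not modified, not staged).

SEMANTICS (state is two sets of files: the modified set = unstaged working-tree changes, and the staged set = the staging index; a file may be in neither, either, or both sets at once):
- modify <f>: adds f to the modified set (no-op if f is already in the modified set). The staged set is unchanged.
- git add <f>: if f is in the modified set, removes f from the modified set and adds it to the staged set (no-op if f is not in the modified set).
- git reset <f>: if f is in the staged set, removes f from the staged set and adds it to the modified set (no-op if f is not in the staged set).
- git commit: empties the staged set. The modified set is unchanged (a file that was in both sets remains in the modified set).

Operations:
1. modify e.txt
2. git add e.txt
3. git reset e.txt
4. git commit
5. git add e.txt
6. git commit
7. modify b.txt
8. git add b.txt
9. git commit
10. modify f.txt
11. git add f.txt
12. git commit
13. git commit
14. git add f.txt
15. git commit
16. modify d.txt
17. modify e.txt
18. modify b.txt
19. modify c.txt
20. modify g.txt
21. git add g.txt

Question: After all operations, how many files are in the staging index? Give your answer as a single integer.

After op 1 (modify e.txt): modified={e.txt} staged={none}
After op 2 (git add e.txt): modified={none} staged={e.txt}
After op 3 (git reset e.txt): modified={e.txt} staged={none}
After op 4 (git commit): modified={e.txt} staged={none}
After op 5 (git add e.txt): modified={none} staged={e.txt}
After op 6 (git commit): modified={none} staged={none}
After op 7 (modify b.txt): modified={b.txt} staged={none}
After op 8 (git add b.txt): modified={none} staged={b.txt}
After op 9 (git commit): modified={none} staged={none}
After op 10 (modify f.txt): modified={f.txt} staged={none}
After op 11 (git add f.txt): modified={none} staged={f.txt}
After op 12 (git commit): modified={none} staged={none}
After op 13 (git commit): modified={none} staged={none}
After op 14 (git add f.txt): modified={none} staged={none}
After op 15 (git commit): modified={none} staged={none}
After op 16 (modify d.txt): modified={d.txt} staged={none}
After op 17 (modify e.txt): modified={d.txt, e.txt} staged={none}
After op 18 (modify b.txt): modified={b.txt, d.txt, e.txt} staged={none}
After op 19 (modify c.txt): modified={b.txt, c.txt, d.txt, e.txt} staged={none}
After op 20 (modify g.txt): modified={b.txt, c.txt, d.txt, e.txt, g.txt} staged={none}
After op 21 (git add g.txt): modified={b.txt, c.txt, d.txt, e.txt} staged={g.txt}
Final staged set: {g.txt} -> count=1

Answer: 1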